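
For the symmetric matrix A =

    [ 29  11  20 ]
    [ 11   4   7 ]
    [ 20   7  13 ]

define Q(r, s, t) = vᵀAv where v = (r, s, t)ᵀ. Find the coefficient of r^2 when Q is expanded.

29

The coefficient of r^2 is the diagonal entry A[1,1] = 29.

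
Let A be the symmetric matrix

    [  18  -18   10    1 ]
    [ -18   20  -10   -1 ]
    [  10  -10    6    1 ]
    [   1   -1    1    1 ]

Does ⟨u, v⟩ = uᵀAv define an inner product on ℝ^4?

yes

Row-reducing A symmetrically gives the diagonal entries 18, 2, 4/9, 1/2.
That gives 4 positive pivots.
Hence Q is positive definite.
⟨·,·⟩ is an inner product exactly when A is positive definite.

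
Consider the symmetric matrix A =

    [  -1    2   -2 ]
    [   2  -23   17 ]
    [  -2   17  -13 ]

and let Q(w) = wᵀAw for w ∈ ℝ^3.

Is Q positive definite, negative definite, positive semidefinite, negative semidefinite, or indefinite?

negative definite

Leading principal minors: Δ_1 = -1, Δ_2 = 19, Δ_3 = -2.
The signs alternate starting with Δ_1 < 0, so by Sylvester's criterion Q is negative definite.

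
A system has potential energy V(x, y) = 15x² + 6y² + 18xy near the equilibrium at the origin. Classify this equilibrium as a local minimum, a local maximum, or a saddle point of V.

The Hessian at the origin is H = [[30, 18], [18, 12]].
det H = 30·12 − (18)² = 36 > 0 and H[1,1] = 30 > 0, so H is positive definite.
Therefore the origin is a local minimum.

local minimum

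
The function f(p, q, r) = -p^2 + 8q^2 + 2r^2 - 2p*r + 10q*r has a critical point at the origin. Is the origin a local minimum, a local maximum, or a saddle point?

saddle point

The Hessian at the origin is H = [[-2, 0, -2], [0, 16, 10], [-2, 10, 4]].
Row-reducing H symmetrically gives the diagonal entries -2, 16, -1/4.
That gives 1 positive, 2 negative pivots.
H is indefinite, so the origin is a saddle point.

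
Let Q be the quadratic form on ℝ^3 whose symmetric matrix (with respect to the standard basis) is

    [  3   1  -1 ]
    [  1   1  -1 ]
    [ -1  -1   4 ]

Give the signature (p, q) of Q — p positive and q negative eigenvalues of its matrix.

Symmetric row and column elimination reduces A to a congruent diagonal form with pivots 3, 2/3, 3.
That gives 3 positive pivots.

(3, 0)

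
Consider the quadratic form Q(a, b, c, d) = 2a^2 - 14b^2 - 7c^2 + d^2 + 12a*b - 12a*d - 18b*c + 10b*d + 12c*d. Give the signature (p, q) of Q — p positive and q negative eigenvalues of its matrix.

(1, 3)

The symmetric matrix is A = [[2, 6, 0, -6], [6, -14, -9, 5], [0, -9, -7, 6], [-6, 5, 6, 1]].
Row-reducing A symmetrically gives the diagonal entries 2, -32, -143/32, -60/143.
That gives 1 positive, 3 negative pivots.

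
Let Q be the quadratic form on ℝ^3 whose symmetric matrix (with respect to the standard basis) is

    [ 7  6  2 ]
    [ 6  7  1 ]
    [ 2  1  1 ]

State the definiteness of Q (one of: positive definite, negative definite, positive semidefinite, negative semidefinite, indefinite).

positive definite

Applying the same elementary operations to the rows and columns of A produces a congruent diagonal matrix with entries 7, 13/7, 2/13.
That gives 3 positive pivots.
Hence Q is positive definite.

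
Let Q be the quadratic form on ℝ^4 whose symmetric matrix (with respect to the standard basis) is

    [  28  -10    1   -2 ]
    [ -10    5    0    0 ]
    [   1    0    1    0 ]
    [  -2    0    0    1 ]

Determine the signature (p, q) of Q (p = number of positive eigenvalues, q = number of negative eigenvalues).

(4, 0)

Congruent diagonalization of A (simultaneous row and column reduction) yields pivots 28, 10/7, 7/8, 3/7.
That gives 4 positive pivots.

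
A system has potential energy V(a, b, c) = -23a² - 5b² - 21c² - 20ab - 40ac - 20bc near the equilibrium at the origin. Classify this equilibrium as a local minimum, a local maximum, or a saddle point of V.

The Hessian at the origin is H = [[-46, -20, -40], [-20, -10, -20], [-40, -20, -42]].
Symmetric row and column elimination reduces H to a congruent diagonal form with pivots -46, -30/23, -2.
So there are 3 negative pivots.
H is negative definite, so the origin is a strict local maximum.

local maximum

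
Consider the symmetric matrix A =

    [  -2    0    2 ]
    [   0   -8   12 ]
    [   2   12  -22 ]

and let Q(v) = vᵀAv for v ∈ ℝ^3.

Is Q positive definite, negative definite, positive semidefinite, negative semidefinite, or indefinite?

Leading principal minors: Δ_1 = -2, Δ_2 = 16, Δ_3 = -32.
The signs alternate starting with Δ_1 < 0, so by Sylvester's criterion Q is negative definite.

negative definite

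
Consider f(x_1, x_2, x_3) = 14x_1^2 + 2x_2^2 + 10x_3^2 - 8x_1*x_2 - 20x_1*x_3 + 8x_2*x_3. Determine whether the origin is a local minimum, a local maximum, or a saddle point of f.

local minimum

The Hessian at the origin is H = [[28, -8, -20], [-8, 4, 8], [-20, 8, 20]].
Congruent diagonalization of H (simultaneous row and column reduction) yields pivots 28, 12/7, 8/3.
So there are 3 positive pivots.
H is positive definite, so the origin is a strict local minimum.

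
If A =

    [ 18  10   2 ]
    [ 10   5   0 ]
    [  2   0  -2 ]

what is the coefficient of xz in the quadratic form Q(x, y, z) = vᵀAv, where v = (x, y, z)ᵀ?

4

The coefficient of xz is A[1,3] + A[3,1] = 2·2 = 4.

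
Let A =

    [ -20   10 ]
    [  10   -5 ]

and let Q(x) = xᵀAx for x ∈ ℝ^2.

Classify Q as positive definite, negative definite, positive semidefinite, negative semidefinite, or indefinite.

For the 2×2 matrix [[-20, 10], [10, -5]]: det = -20·-5 − (10)² = 0, trace = -25.
det = 0 so one eigenvalue is zero; the form is semidefinite with the sign of the trace.

negative semidefinite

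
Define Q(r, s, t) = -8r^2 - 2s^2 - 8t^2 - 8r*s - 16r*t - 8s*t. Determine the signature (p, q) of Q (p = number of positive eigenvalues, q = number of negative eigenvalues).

(0, 1)

The symmetric matrix is A = [[-8, -4, -8], [-4, -2, -4], [-8, -4, -8]].
Applying the same elementary operations to the rows and columns of A produces a congruent diagonal matrix with entries -8, 0, 0.
Counting signs: 1 negative, 2 zero.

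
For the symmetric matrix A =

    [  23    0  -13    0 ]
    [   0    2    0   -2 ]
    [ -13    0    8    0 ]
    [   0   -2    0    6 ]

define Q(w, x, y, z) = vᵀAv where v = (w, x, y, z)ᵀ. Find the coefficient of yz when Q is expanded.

The coefficient of yz is A[3,4] + A[4,3] = 2·0 = 0.

0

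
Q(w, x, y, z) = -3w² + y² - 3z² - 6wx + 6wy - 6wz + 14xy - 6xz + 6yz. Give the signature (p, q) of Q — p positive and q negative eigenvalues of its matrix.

The associated matrix is A = [[-3, -3, 3, -3], [-3, 0, 7, -3], [3, 7, 1, 3], [-3, -3, 3, -3]].
Congruent diagonalization of A (simultaneous row and column reduction) yields pivots -3, 3, -4/3, 0.
Counting signs: 1 positive, 2 negative, 1 zero.

(1, 2)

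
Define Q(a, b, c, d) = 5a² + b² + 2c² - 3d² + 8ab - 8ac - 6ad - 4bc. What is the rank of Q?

Write A = [[5, 4, -4, -3], [4, 1, -2, 0], [-4, -2, 2, 0], [-3, 0, 0, -3]].
Congruent diagonalization of A (simultaneous row and column reduction) yields pivots 5, -11/5, -6/11, 0.
That gives 1 positive, 2 negative, 1 zero pivots.
The rank is the number of nonzero pivots: 3.

3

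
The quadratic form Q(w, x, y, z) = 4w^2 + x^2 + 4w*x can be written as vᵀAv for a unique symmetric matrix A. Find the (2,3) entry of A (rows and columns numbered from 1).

0

The coefficient of x·y in Q is 0. For a symmetric A this equals A[2,3] + A[3,2] = 2·A[2,3].
So A[2,3] = 0/2 = 0.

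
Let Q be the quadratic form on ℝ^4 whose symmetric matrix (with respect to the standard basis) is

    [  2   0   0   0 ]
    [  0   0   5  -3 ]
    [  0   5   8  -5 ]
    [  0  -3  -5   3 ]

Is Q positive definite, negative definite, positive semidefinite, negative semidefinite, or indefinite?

indefinite

A is congruent to a diagonal matrix with 2 positive, 2 negative and 0 zero entries, so Q is indefinite.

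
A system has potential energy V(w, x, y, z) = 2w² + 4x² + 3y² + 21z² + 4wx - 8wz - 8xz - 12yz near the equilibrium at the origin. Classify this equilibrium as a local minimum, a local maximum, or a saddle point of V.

local minimum

The Hessian at the origin is H = [[4, 4, 0, -8], [4, 8, 0, -8], [0, 0, 6, -12], [-8, -8, -12, 42]].
An LDLᵀ factorisation of H has diagonal entries 4, 4, 6, 2.
Counting signs: 4 positive.
H is positive definite, so the origin is a strict local minimum.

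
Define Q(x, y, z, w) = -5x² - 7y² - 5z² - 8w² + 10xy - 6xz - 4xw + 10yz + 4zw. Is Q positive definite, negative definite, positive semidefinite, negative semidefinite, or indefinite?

The symmetric matrix of Q is A = [[-5, 5, -3, -2], [5, -7, 5, 0], [-3, 5, -5, 2], [-2, 0, 2, -8]].
Leading principal minors: Δ_1 = -5, Δ_2 = 10, Δ_3 = -12, Δ_4 = 48.
The signs alternate starting with Δ_1 < 0, so by Sylvester's criterion Q is negative definite.

negative definite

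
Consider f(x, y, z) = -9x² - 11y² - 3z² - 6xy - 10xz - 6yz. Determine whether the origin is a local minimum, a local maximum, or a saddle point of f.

local maximum

The Hessian at the origin is H = [[-18, -6, -10], [-6, -22, -6], [-10, -6, -6]].
Applying the same elementary operations to the rows and columns of H produces a congruent diagonal matrix with entries -18, -20, -4/45.
That gives 3 negative pivots.
H is negative definite, so the origin is a strict local maximum.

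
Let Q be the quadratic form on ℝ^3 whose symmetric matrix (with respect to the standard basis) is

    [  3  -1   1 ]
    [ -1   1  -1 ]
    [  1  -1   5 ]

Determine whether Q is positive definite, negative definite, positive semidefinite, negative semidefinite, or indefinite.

positive definite

Leading principal minors: Δ_1 = 3, Δ_2 = 2, Δ_3 = 8.
All leading principal minors are positive, so by Sylvester's criterion Q is positive definite.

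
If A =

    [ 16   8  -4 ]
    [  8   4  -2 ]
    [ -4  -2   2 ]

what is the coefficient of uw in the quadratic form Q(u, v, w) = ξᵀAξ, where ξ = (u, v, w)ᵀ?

The coefficient of uw is A[1,3] + A[3,1] = 2·(-4) = -8.

-8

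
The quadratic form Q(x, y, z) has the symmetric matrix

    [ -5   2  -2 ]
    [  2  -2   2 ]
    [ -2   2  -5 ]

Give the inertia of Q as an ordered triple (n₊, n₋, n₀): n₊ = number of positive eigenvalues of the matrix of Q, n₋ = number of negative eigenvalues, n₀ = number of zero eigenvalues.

An LDLᵀ factorisation of A has diagonal entries -5, -6/5, -3.
Counting signs: 3 negative.

(0, 3, 0)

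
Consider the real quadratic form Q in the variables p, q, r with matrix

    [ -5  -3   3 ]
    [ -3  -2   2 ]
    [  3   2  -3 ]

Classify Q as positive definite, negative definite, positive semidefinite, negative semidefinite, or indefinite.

negative definite

Congruent diagonalization of A (simultaneous row and column reduction) yields pivots -5, -1/5, -1.
So there are 3 negative pivots.
Hence Q is negative definite.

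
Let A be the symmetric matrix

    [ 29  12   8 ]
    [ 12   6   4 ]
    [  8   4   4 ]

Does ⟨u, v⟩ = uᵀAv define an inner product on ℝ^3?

Row-reducing A symmetrically gives the diagonal entries 29, 30/29, 4/3.
That gives 3 positive pivots.
Hence Q is positive definite.
⟨·,·⟩ is an inner product exactly when A is positive definite.

yes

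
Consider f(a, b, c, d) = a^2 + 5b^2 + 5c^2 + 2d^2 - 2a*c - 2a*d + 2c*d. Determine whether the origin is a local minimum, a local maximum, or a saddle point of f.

The Hessian at the origin is H = [[2, 0, -2, -2], [0, 10, 0, 0], [-2, 0, 10, 2], [-2, 0, 2, 4]].
Applying the same elementary operations to the rows and columns of H produces a congruent diagonal matrix with entries 2, 10, 8, 2.
Counting signs: 4 positive.
H is positive definite, so the origin is a strict local minimum.

local minimum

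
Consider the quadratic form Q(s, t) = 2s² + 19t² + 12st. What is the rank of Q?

2

The associated matrix is A = [[2, 6], [6, 19]].
Symmetric row and column elimination reduces A to a congruent diagonal form with pivots 2, 1.
So there are 2 positive pivots.
The rank is the number of nonzero pivots: 2.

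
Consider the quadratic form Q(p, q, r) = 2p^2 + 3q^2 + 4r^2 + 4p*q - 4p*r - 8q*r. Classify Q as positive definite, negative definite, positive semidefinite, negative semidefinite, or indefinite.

The associated matrix is A = [[2, 2, -2], [2, 3, -4], [-2, -4, 4]].
Applying the same elementary operations to the rows and columns of A produces a congruent diagonal matrix with entries 2, 1, -2.
Counting signs: 2 positive, 1 negative.
Hence Q is indefinite.

indefinite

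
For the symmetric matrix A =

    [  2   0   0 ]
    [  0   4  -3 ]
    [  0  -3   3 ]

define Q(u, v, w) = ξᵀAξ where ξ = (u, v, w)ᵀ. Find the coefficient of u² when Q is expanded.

The coefficient of u² is the diagonal entry A[1,1] = 2.

2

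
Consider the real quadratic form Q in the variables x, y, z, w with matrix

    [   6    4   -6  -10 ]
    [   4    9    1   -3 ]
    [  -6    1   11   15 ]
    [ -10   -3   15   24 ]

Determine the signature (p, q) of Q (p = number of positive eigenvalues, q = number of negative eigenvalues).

(4, 0)

Applying the same elementary operations to the rows and columns of A produces a congruent diagonal matrix with entries 6, 19/3, 20/19, 1.
That gives 4 positive pivots.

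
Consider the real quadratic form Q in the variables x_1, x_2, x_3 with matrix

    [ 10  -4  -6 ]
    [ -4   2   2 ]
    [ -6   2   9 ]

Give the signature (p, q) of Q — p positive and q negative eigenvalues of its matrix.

(3, 0)

Row-reducing A symmetrically gives the diagonal entries 10, 2/5, 5.
Counting signs: 3 positive.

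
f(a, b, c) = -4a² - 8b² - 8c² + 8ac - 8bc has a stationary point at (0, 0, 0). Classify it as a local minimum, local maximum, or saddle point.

The Hessian at the origin is H = [[-8, 0, 8], [0, -16, -8], [8, -8, -16]].
Congruent diagonalization of H (simultaneous row and column reduction) yields pivots -8, -16, -4.
That gives 3 negative pivots.
H is negative definite, so the origin is a strict local maximum.

local maximum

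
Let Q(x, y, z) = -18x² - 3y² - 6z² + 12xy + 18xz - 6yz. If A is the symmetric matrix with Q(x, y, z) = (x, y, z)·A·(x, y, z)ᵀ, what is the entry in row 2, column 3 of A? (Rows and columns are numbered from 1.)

-3

The coefficient of y·z in Q is -6. For a symmetric A this equals A[2,3] + A[3,2] = 2·A[2,3].
So A[2,3] = -6/2 = -3.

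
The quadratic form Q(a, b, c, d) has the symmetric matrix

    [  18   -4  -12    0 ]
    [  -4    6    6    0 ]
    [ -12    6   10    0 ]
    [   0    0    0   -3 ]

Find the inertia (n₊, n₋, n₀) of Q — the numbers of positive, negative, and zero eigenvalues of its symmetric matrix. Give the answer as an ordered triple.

An LDLᵀ factorisation of A has diagonal entries 18, 46/9, -4/23, -3.
Counting signs: 2 positive, 2 negative.

(2, 2, 0)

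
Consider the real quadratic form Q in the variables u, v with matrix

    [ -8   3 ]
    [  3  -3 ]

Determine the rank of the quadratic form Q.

2

Congruent diagonalization of A (simultaneous row and column reduction) yields pivots -8, -15/8.
That gives 2 negative pivots.
The rank is the number of nonzero pivots: 2.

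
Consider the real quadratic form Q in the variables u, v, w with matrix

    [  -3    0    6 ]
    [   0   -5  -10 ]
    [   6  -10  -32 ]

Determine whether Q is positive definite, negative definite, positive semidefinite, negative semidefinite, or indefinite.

Applying the same elementary operations to the rows and columns of A produces a congruent diagonal matrix with entries -3, -5, 0.
So there are 2 negative, 1 zero pivots.
Hence Q is negative semidefinite.

negative semidefinite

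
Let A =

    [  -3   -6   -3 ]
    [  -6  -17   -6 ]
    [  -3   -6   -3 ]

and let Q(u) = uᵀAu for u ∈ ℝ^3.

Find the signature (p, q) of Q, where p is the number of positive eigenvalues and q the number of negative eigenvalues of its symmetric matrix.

Row-reducing A symmetrically gives the diagonal entries -3, -5, 0.
That gives 2 negative, 1 zero pivots.

(0, 2)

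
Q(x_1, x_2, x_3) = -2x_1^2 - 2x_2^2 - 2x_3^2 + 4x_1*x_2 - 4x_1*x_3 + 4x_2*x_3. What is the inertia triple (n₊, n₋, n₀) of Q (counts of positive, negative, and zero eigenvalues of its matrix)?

(0, 1, 2)

The symmetric matrix is A = [[-2, 2, -2], [2, -2, 2], [-2, 2, -2]].
Row-reducing A symmetrically gives the diagonal entries -2, 0, 0.
So there are 1 negative, 2 zero pivots.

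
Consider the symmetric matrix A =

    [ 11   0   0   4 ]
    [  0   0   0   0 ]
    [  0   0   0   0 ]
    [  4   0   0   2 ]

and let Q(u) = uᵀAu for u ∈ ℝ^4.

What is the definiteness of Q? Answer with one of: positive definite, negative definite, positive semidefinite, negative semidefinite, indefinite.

Congruent diagonalization of A (simultaneous row and column reduction) yields pivots 11, 0, 0, 6/11.
So there are 2 positive, 2 zero pivots.
Hence Q is positive semidefinite.

positive semidefinite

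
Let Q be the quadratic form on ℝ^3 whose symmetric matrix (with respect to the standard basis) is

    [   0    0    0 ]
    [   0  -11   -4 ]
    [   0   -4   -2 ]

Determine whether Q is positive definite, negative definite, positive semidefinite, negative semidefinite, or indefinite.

negative semidefinite

Row-reducing A symmetrically gives the diagonal entries 0, -11, -6/11.
Counting signs: 2 negative, 1 zero.
Hence Q is negative semidefinite.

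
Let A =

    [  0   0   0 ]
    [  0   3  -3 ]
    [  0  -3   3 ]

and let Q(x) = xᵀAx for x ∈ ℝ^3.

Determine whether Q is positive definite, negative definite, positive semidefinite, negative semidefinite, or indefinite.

Congruent diagonalization of A (simultaneous row and column reduction) yields pivots 0, 3, 0.
So there are 1 positive, 2 zero pivots.
Hence Q is positive semidefinite.

positive semidefinite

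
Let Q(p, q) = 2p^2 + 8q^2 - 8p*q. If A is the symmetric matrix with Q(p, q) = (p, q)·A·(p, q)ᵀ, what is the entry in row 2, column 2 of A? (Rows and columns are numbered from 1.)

8

The coefficient of q^2 in Q is 8, and that is exactly A[2,2].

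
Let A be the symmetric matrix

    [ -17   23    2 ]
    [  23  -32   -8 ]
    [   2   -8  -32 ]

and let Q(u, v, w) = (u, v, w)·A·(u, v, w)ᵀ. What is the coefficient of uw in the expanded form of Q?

The coefficient of uw is A[1,3] + A[3,1] = 2·2 = 4.

4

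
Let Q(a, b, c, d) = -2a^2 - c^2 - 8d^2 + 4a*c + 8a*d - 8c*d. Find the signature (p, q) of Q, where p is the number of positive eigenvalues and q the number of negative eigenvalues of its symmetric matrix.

The associated matrix is A = [[-2, 0, 2, 4], [0, 0, 0, 0], [2, 0, -1, -4], [4, 0, -4, -8]].
Congruent diagonalization of A (simultaneous row and column reduction) yields pivots -2, 0, 1, 0.
So there are 1 positive, 1 negative, 2 zero pivots.

(1, 1)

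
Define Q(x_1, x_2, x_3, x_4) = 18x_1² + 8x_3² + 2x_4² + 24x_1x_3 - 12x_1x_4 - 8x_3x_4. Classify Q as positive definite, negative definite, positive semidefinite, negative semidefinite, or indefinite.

Write A = [[18, 0, 12, -6], [0, 0, 0, 0], [12, 0, 8, -4], [-6, 0, -4, 2]].
Row-reducing A symmetrically gives the diagonal entries 18, 0, 0, 0.
That gives 1 positive, 3 zero pivots.
Hence Q is positive semidefinite.

positive semidefinite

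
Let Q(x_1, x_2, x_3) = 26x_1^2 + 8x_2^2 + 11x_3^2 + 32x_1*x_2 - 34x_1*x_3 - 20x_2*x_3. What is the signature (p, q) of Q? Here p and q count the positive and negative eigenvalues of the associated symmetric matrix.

The symmetric matrix is A = [[26, 16, -17], [16, 8, -10], [-17, -10, 11]].
Congruent diagonalization of A (simultaneous row and column reduction) yields pivots 26, -24/13, 0.
That gives 1 positive, 1 negative, 1 zero pivots.

(1, 1)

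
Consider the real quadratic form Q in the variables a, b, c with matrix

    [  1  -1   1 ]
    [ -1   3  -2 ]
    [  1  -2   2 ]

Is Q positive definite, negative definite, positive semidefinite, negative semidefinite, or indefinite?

positive definite

Leading principal minors: Δ_1 = 1, Δ_2 = 2, Δ_3 = 1.
All leading principal minors are positive, so by Sylvester's criterion Q is positive definite.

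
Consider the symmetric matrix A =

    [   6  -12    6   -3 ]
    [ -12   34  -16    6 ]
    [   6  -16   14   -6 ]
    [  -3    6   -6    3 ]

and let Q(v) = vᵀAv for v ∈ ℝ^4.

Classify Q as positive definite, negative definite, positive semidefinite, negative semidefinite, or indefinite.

positive definite

Row-reducing A symmetrically gives the diagonal entries 6, 10, 32/5, 3/32.
That gives 4 positive pivots.
Hence Q is positive definite.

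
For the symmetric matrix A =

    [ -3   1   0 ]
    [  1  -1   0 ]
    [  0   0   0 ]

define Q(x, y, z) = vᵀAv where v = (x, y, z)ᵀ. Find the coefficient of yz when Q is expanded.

The coefficient of yz is A[2,3] + A[3,2] = 2·0 = 0.

0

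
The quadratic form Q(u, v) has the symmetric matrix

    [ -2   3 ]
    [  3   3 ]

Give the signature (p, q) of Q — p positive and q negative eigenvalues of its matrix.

(1, 1)

Applying the same elementary operations to the rows and columns of A produces a congruent diagonal matrix with entries -2, 15/2.
So there are 1 positive, 1 negative pivots.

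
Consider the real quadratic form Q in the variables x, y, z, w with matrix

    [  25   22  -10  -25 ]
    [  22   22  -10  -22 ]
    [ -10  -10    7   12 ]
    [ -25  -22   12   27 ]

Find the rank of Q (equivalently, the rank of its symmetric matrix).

Applying the same elementary operations to the rows and columns of A produces a congruent diagonal matrix with entries 25, 66/25, 27/11, 10/27.
Counting signs: 4 positive.
The rank is the number of nonzero pivots: 4.

4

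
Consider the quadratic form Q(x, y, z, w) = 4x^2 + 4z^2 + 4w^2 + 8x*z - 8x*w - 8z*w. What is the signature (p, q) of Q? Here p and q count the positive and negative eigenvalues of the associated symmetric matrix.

Write A = [[4, 0, 4, -4], [0, 0, 0, 0], [4, 0, 4, -4], [-4, 0, -4, 4]].
Applying the same elementary operations to the rows and columns of A produces a congruent diagonal matrix with entries 4, 0, 0, 0.
That gives 1 positive, 3 zero pivots.

(1, 0)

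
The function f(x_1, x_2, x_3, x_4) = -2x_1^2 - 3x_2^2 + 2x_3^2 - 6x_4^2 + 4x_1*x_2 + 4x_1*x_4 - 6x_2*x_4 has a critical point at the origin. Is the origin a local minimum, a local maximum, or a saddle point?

The Hessian at the origin is H = [[-4, 4, 0, 4], [4, -6, 0, -6], [0, 0, 4, 0], [4, -6, 0, -12]].
Congruent diagonalization of H (simultaneous row and column reduction) yields pivots -4, -2, 4, -6.
So there are 1 positive, 3 negative pivots.
H is indefinite, so the origin is a saddle point.

saddle point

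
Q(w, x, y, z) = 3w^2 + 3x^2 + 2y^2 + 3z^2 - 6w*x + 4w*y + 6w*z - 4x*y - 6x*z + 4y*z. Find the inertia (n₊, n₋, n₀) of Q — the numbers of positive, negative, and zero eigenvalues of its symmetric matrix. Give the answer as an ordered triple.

The symmetric matrix is A = [[3, -3, 2, 3], [-3, 3, -2, -3], [2, -2, 2, 2], [3, -3, 2, 3]].
Symmetric row and column elimination reduces A to a congruent diagonal form with pivots 3, 0, 2/3, 0.
Counting signs: 2 positive, 2 zero.

(2, 0, 2)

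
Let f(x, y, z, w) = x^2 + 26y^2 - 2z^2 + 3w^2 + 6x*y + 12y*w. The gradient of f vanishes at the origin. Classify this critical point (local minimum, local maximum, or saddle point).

The Hessian at the origin is H = [[2, 6, 0, 0], [6, 52, 0, 12], [0, 0, -4, 0], [0, 12, 0, 6]].
Applying the same elementary operations to the rows and columns of H produces a congruent diagonal matrix with entries 2, 34, -4, 30/17.
That gives 3 positive, 1 negative pivots.
H is indefinite, so the origin is a saddle point.

saddle point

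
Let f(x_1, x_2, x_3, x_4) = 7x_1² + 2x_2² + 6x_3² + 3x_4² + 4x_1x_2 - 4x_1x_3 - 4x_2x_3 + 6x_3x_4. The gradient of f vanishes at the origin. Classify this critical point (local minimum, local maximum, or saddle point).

local minimum

The Hessian at the origin is H = [[14, 4, -4, 0], [4, 4, -4, 0], [-4, -4, 12, 6], [0, 0, 6, 6]].
Congruent diagonalization of H (simultaneous row and column reduction) yields pivots 14, 20/7, 8, 3/2.
That gives 4 positive pivots.
H is positive definite, so the origin is a strict local minimum.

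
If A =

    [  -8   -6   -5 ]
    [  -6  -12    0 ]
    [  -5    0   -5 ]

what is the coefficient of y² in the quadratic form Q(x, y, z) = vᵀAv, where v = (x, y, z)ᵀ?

-12

The coefficient of y² is the diagonal entry A[2,2] = -12.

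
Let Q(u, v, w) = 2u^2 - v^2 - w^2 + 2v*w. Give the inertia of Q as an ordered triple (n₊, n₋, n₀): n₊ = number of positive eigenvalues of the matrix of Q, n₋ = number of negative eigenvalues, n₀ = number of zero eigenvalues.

(1, 1, 1)

The associated matrix is A = [[2, 0, 0], [0, -1, 1], [0, 1, -1]].
Congruent diagonalization of A (simultaneous row and column reduction) yields pivots 2, -1, 0.
Counting signs: 1 positive, 1 negative, 1 zero.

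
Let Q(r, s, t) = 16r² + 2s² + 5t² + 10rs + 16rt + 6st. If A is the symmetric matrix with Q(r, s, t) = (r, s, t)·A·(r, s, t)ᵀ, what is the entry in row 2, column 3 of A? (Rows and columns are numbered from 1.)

3

The coefficient of s·t in Q is 6. For a symmetric A this equals A[2,3] + A[3,2] = 2·A[2,3].
So A[2,3] = 6/2 = 3.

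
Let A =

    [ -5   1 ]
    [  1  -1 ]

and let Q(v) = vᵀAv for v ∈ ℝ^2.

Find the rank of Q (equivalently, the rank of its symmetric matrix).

2

Symmetric row and column elimination reduces A to a congruent diagonal form with pivots -5, -4/5.
So there are 2 negative pivots.
The rank is the number of nonzero pivots: 2.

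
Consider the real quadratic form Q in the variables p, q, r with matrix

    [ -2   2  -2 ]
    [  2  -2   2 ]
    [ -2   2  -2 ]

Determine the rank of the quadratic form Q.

1

Applying the same elementary operations to the rows and columns of A produces a congruent diagonal matrix with entries -2, 0, 0.
That gives 1 negative, 2 zero pivots.
The rank is the number of nonzero pivots: 1.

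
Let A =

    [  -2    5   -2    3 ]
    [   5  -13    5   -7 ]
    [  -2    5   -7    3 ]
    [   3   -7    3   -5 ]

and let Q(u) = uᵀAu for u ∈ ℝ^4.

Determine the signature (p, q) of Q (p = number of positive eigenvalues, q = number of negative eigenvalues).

(0, 3)

Congruent diagonalization of A (simultaneous row and column reduction) yields pivots -2, -1/2, -5, 0.
So there are 3 negative, 1 zero pivots.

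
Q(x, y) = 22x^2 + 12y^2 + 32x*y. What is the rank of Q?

The symmetric matrix is A = [[22, 16], [16, 12]].
Applying the same elementary operations to the rows and columns of A produces a congruent diagonal matrix with entries 22, 4/11.
Counting signs: 2 positive.
The rank is the number of nonzero pivots: 2.

2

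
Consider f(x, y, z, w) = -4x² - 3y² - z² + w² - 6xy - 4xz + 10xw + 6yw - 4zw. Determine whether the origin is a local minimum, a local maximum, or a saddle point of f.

The Hessian at the origin is H = [[-8, -6, -4, 10], [-6, -6, 0, 6], [-4, 0, -2, -4], [10, 6, -4, 2]].
An LDLᵀ factorisation of H has diagonal entries -8, -3/2, 6, -8.
So there are 1 positive, 3 negative pivots.
H is indefinite, so the origin is a saddle point.

saddle point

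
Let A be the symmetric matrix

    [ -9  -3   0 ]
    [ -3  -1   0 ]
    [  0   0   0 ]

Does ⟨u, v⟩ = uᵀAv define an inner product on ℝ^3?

no

Congruent diagonalization of A (simultaneous row and column reduction) yields pivots -9, 0, 0.
So there are 1 negative, 2 zero pivots.
Hence Q is negative semidefinite.
⟨·,·⟩ is an inner product exactly when A is positive definite.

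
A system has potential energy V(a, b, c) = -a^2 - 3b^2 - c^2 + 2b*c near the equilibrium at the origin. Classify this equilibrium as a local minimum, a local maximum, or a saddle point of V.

local maximum

The Hessian at the origin is H = [[-2, 0, 0], [0, -6, 2], [0, 2, -2]].
Row-reducing H symmetrically gives the diagonal entries -2, -6, -4/3.
Counting signs: 3 negative.
H is negative definite, so the origin is a strict local maximum.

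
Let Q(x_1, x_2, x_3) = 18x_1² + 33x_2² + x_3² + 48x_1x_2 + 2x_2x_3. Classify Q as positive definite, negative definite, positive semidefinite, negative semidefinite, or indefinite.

The symmetric matrix is A = [[18, 24, 0], [24, 33, 1], [0, 1, 1]].
Applying the same elementary operations to the rows and columns of A produces a congruent diagonal matrix with entries 18, 1, 0.
That gives 2 positive, 1 zero pivots.
Hence Q is positive semidefinite.

positive semidefinite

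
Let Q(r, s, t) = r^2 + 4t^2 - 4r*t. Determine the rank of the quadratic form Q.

1

The associated matrix is A = [[1, 0, -2], [0, 0, 0], [-2, 0, 4]].
Symmetric row and column elimination reduces A to a congruent diagonal form with pivots 1, 0, 0.
So there are 1 positive, 2 zero pivots.
The rank is the number of nonzero pivots: 1.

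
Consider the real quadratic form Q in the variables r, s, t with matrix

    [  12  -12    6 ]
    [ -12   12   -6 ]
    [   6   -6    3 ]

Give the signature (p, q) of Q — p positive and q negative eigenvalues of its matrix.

(1, 0)

Applying the same elementary operations to the rows and columns of A produces a congruent diagonal matrix with entries 12, 0, 0.
That gives 1 positive, 2 zero pivots.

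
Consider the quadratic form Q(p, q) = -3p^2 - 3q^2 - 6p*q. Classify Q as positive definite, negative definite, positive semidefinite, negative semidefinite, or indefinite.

The symmetric matrix of Q is [[-3, -3], [-3, -3]].
For the 2×2 matrix [[-3, -3], [-3, -3]]: det = -3·-3 − (-3)² = 0, trace = -6.
det = 0 so one eigenvalue is zero; the form is semidefinite with the sign of the trace.

negative semidefinite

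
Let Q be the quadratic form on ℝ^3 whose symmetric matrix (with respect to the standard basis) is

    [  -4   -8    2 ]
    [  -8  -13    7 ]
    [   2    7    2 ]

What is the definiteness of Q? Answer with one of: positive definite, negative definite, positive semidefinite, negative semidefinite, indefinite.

Symmetric row and column elimination reduces A to a congruent diagonal form with pivots -4, 3, 0.
So there are 1 positive, 1 negative, 1 zero pivots.
Hence Q is indefinite.

indefinite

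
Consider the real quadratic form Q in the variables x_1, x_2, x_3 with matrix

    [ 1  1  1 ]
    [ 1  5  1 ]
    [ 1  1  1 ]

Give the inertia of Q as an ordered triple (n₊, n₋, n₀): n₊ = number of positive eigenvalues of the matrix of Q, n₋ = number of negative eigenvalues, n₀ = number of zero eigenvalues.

(2, 0, 1)

Symmetric row and column elimination reduces A to a congruent diagonal form with pivots 1, 4, 0.
That gives 2 positive, 1 zero pivots.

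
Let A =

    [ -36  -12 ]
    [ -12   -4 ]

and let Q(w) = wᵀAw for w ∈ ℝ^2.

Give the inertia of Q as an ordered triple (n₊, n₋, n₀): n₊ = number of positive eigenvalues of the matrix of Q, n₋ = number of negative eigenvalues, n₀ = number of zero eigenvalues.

Symmetric row and column elimination reduces A to a congruent diagonal form with pivots -36, 0.
Counting signs: 1 negative, 1 zero.

(0, 1, 1)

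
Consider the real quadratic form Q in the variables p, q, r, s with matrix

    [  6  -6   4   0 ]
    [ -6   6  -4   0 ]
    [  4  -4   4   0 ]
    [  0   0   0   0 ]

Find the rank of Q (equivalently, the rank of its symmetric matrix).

Symmetric row and column elimination reduces A to a congruent diagonal form with pivots 6, 0, 4/3, 0.
Counting signs: 2 positive, 2 zero.
The rank is the number of nonzero pivots: 2.

2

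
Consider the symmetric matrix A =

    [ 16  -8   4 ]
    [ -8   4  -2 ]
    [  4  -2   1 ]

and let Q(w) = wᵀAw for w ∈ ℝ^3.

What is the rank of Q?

Applying the same elementary operations to the rows and columns of A produces a congruent diagonal matrix with entries 16, 0, 0.
That gives 1 positive, 2 zero pivots.
The rank is the number of nonzero pivots: 1.

1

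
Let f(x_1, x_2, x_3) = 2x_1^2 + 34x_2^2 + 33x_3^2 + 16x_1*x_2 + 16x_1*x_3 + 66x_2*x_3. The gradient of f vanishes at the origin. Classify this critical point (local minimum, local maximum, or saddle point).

The Hessian at the origin is H = [[4, 16, 16], [16, 68, 66], [16, 66, 66]].
An LDLᵀ factorisation of H has diagonal entries 4, 4, 1.
That gives 3 positive pivots.
H is positive definite, so the origin is a strict local minimum.

local minimum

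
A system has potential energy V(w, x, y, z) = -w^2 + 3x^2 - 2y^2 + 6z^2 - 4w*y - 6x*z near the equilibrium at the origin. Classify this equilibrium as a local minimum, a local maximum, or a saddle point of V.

saddle point

The Hessian at the origin is H = [[-2, 0, -4, 0], [0, 6, 0, -6], [-4, 0, -4, 0], [0, -6, 0, 12]].
An LDLᵀ factorisation of H has diagonal entries -2, 6, 4, 6.
That gives 3 positive, 1 negative pivots.
H is indefinite, so the origin is a saddle point.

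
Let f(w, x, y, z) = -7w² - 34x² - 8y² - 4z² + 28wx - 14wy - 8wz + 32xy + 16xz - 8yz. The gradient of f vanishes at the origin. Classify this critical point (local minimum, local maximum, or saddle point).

local maximum

The Hessian at the origin is H = [[-14, 28, -14, -8], [28, -68, 32, 16], [-14, 32, -16, -8], [-8, 16, -8, -8]].
Row-reducing H symmetrically gives the diagonal entries -14, -12, -2/3, -24/7.
So there are 4 negative pivots.
H is negative definite, so the origin is a strict local maximum.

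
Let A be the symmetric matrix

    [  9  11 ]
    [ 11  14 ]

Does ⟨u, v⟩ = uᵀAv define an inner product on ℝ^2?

yes

Leading principal minors: Δ_1 = 9, Δ_2 = 5.
All leading principal minors are positive, so by Sylvester's criterion Q is positive definite.
⟨·,·⟩ is an inner product exactly when A is positive definite.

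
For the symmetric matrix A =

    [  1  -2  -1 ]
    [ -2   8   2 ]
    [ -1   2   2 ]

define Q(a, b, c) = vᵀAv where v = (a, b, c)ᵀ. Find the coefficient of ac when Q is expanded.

The coefficient of ac is A[1,3] + A[3,1] = 2·(-1) = -2.

-2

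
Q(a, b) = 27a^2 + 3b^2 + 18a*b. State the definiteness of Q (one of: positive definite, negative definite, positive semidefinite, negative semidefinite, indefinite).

positive semidefinite

The associated matrix is A = [[27, 9], [9, 3]].
Symmetric row and column elimination reduces A to a congruent diagonal form with pivots 27, 0.
So there are 1 positive, 1 zero pivots.
Hence Q is positive semidefinite.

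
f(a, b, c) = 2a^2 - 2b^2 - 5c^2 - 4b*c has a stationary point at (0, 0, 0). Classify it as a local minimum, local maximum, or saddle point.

The Hessian at the origin is H = [[4, 0, 0], [0, -4, -4], [0, -4, -10]].
Symmetric row and column elimination reduces H to a congruent diagonal form with pivots 4, -4, -6.
So there are 1 positive, 2 negative pivots.
H is indefinite, so the origin is a saddle point.

saddle point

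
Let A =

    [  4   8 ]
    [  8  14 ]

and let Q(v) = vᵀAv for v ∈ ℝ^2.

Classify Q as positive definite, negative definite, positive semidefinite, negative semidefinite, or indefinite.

For the 2×2 matrix [[4, 8], [8, 14]]: det = 4·14 − (8)² = -8, trace = 18.
det < 0 so the eigenvalues have opposite signs; the form is indefinite.

indefinite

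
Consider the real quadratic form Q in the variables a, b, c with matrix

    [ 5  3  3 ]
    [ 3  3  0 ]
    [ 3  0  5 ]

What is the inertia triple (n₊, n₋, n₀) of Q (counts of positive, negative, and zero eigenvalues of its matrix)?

(3, 0, 0)

Congruent diagonalization of A (simultaneous row and column reduction) yields pivots 5, 6/5, 1/2.
So there are 3 positive pivots.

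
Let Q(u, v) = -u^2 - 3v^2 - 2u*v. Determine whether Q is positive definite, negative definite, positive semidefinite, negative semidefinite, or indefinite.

negative definite

The associated matrix is A = [[-1, -1], [-1, -3]].
Row-reducing A symmetrically gives the diagonal entries -1, -2.
That gives 2 negative pivots.
Hence Q is negative definite.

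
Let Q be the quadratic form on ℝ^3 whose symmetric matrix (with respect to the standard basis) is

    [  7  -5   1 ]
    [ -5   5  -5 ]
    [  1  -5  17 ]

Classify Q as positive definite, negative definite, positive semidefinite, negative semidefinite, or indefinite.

positive definite

Leading principal minors: Δ_1 = 7, Δ_2 = 10, Δ_3 = 40.
All leading principal minors are positive, so by Sylvester's criterion Q is positive definite.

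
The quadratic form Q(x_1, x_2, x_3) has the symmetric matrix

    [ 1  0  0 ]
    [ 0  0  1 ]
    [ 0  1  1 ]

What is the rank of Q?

3

Row reduction of A gives 3 nonzero rows, so rank A = 3.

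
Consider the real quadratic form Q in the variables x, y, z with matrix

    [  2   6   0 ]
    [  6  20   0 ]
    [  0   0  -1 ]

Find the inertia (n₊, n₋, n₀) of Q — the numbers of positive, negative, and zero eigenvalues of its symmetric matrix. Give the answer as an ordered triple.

(2, 1, 0)

An LDLᵀ factorisation of A has diagonal entries 2, 2, -1.
Counting signs: 2 positive, 1 negative.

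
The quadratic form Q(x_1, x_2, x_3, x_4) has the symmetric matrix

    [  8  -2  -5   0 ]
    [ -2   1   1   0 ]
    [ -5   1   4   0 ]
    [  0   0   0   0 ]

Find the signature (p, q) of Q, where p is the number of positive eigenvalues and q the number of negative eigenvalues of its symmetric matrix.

(3, 0)

Applying the same elementary operations to the rows and columns of A produces a congruent diagonal matrix with entries 8, 1/2, 3/4, 0.
Counting signs: 3 positive, 1 zero.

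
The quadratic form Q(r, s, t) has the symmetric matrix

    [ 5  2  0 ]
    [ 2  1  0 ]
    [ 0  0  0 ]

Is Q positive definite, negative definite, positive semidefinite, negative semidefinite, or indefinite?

Congruent diagonalization of A (simultaneous row and column reduction) yields pivots 5, 1/5, 0.
So there are 2 positive, 1 zero pivots.
Hence Q is positive semidefinite.

positive semidefinite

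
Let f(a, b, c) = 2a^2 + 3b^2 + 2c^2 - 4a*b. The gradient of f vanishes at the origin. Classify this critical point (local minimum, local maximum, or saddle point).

The Hessian at the origin is H = [[4, -4, 0], [-4, 6, 0], [0, 0, 4]].
Row-reducing H symmetrically gives the diagonal entries 4, 2, 4.
So there are 3 positive pivots.
H is positive definite, so the origin is a strict local minimum.

local minimum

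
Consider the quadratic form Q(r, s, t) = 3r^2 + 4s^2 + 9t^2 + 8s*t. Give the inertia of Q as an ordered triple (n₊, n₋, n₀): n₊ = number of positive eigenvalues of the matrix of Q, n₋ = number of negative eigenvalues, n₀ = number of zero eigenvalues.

The symmetric matrix is A = [[3, 0, 0], [0, 4, 4], [0, 4, 9]].
Row-reducing A symmetrically gives the diagonal entries 3, 4, 5.
Counting signs: 3 positive.

(3, 0, 0)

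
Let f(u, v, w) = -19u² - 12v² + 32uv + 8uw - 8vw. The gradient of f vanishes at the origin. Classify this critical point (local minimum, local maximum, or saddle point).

The Hessian at the origin is H = [[-38, 32, 8], [32, -24, -8], [8, -8, 0]].
An LDLᵀ factorisation of H has diagonal entries -38, 56/19, 8/7.
So there are 2 positive, 1 negative pivots.
H is indefinite, so the origin is a saddle point.

saddle point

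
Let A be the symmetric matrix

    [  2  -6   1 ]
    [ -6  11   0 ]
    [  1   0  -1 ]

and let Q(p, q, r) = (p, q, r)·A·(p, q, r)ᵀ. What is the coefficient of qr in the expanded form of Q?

The coefficient of qr is A[2,3] + A[3,2] = 2·0 = 0.

0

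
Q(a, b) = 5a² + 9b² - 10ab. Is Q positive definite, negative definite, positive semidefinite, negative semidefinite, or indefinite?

positive definite

The symmetric matrix of Q is [[5, -5], [-5, 9]].
For the 2×2 matrix [[5, -5], [-5, 9]]: det = 5·9 − (-5)² = 20, trace = 14.
det > 0 so both eigenvalues share the sign of the trace; trace = 14 > 0 ⇒ both positive.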